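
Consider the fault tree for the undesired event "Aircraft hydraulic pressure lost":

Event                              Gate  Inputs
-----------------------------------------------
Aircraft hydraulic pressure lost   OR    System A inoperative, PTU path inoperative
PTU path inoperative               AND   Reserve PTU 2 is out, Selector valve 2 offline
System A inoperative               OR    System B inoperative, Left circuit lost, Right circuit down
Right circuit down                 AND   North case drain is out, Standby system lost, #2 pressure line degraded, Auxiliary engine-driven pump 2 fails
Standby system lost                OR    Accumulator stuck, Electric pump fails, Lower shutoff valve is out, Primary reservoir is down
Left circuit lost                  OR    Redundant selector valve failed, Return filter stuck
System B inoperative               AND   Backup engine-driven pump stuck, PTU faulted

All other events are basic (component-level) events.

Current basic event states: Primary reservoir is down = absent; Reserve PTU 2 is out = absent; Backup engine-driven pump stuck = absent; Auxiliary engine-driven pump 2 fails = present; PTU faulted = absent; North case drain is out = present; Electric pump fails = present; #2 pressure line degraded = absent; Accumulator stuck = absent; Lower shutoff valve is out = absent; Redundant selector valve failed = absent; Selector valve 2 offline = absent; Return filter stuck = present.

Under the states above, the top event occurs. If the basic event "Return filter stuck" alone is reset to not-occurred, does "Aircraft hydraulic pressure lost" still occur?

Counterfactual: set "Return filter stuck" to not occurred.
System B inoperative [AND]: Backup engine-driven pump stuck=not, PTU faulted=not → not all inputs occur → does not occur.
Left circuit lost [OR]: Redundant selector valve failed=not, Return filter stuck=not → no input occurs → does not occur.
Standby system lost [OR]: Accumulator stuck=not, Electric pump fails=occurs, Lower shutoff valve is out=not, Primary reservoir is down=not → at least one input occurs → occurs.
Right circuit down [AND]: North case drain is out=occurs, Standby system lost=occurs, #2 pressure line degraded=not, Auxiliary engine-driven pump 2 fails=occurs → not all inputs occur → does not occur.
System A inoperative [OR]: System B inoperative=not, Left circuit lost=not, Right circuit down=not → no input occurs → does not occur.
PTU path inoperative [AND]: Reserve PTU 2 is out=not, Selector valve 2 offline=not → not all inputs occur → does not occur.
Aircraft hydraulic pressure lost [OR]: System A inoperative=not, PTU path inoperative=not → no input occurs → does not occur.

No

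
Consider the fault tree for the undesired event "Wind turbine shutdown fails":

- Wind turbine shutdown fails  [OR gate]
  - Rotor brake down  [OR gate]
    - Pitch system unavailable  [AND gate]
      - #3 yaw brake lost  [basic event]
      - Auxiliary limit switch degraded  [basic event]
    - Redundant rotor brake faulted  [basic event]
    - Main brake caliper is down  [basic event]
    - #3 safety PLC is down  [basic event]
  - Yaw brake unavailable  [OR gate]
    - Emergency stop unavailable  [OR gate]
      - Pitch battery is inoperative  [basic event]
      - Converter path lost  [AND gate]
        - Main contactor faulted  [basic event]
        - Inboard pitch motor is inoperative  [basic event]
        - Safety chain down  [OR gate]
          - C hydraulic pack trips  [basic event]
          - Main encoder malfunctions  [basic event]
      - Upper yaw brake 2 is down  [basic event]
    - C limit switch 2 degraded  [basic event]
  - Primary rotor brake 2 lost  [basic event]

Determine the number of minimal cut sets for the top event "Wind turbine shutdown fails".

Pitch system unavailable [AND]: one cut set from each child combined → 1 × 1 = 1 cut set(s).
Rotor brake down [OR]: union of children's cut sets → 4 cut set(s).
Safety chain down [OR]: union of children's cut sets → 2 cut set(s).
Converter path lost [AND]: one cut set from each child combined → 1 × 1 × 2 = 2 cut set(s).
Emergency stop unavailable [OR]: union of children's cut sets → 4 cut set(s).
Yaw brake unavailable [OR]: union of children's cut sets → 5 cut set(s).
Wind turbine shutdown fails [OR]: union of children's cut sets → 10 cut set(s).
Minimal cut sets: {#3 yaw brake lost, Auxiliary limit switch degraded}; {Redundant rotor brake faulted}; {Main brake caliper is down}; {#3 safety PLC is down}; {Pitch battery is inoperative}; {C hydraulic pack trips, Inboard pitch motor is inoperative, Main contactor faulted}; {Inboard pitch motor is inoperative, Main contactor faulted, Main encoder malfunctions}; {Upper yaw brake 2 is down}; {C limit switch 2 degraded}; {Primary rotor brake 2 lost}.

10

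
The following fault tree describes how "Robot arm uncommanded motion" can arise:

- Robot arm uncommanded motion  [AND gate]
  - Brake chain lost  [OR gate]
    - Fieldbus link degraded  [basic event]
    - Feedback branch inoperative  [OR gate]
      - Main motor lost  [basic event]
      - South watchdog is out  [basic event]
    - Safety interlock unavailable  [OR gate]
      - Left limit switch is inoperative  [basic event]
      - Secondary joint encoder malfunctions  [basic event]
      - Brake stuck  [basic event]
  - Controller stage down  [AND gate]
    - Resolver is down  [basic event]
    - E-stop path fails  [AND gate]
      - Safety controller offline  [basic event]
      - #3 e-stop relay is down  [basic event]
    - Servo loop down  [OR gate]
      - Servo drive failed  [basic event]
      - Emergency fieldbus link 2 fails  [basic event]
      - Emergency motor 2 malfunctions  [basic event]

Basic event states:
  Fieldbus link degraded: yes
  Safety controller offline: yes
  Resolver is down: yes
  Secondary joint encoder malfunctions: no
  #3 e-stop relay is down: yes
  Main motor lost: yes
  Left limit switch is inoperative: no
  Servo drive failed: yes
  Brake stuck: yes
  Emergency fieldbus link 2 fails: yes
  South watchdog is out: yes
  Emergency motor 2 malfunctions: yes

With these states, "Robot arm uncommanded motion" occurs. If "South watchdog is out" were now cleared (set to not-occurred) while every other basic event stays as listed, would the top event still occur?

Yes

Counterfactual: set "South watchdog is out" to not occurred.
Feedback branch inoperative [OR]: Main motor lost=occurs, South watchdog is out=not → at least one input occurs → occurs.
Safety interlock unavailable [OR]: Left limit switch is inoperative=not, Secondary joint encoder malfunctions=not, Brake stuck=occurs → at least one input occurs → occurs.
Brake chain lost [OR]: Fieldbus link degraded=occurs, Feedback branch inoperative=occurs, Safety interlock unavailable=occurs → at least one input occurs → occurs.
E-stop path fails [AND]: Safety controller offline=occurs, #3 e-stop relay is down=occurs → all inputs occur → occurs.
Servo loop down [OR]: Servo drive failed=occurs, Emergency fieldbus link 2 fails=occurs, Emergency motor 2 malfunctions=occurs → at least one input occurs → occurs.
Controller stage down [AND]: Resolver is down=occurs, E-stop path fails=occurs, Servo loop down=occurs → all inputs occur → occurs.
Robot arm uncommanded motion [AND]: Brake chain lost=occurs, Controller stage down=occurs → all inputs occur → occurs.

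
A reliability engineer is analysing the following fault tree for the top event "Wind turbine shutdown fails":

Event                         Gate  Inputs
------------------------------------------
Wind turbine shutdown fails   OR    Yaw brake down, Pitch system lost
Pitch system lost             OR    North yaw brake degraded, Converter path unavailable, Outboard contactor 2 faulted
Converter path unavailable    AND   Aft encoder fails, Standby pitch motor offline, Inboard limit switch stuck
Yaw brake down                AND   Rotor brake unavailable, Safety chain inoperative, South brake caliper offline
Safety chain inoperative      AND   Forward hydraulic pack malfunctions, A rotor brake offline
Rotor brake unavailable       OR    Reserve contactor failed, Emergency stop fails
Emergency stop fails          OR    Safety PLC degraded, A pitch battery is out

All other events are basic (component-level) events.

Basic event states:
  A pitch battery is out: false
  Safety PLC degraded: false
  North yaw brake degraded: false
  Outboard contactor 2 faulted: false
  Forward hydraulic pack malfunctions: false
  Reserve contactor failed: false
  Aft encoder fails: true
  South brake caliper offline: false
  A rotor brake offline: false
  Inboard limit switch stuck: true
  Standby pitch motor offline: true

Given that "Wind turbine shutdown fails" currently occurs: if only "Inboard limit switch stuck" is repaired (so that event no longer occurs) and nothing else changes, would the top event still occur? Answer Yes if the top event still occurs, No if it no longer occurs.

No

Counterfactual: set "Inboard limit switch stuck" to not occurred.
Emergency stop fails [OR]: Safety PLC degraded=not, A pitch battery is out=not → no input occurs → does not occur.
Rotor brake unavailable [OR]: Reserve contactor failed=not, Emergency stop fails=not → no input occurs → does not occur.
Safety chain inoperative [AND]: Forward hydraulic pack malfunctions=not, A rotor brake offline=not → not all inputs occur → does not occur.
Yaw brake down [AND]: Rotor brake unavailable=not, Safety chain inoperative=not, South brake caliper offline=not → not all inputs occur → does not occur.
Converter path unavailable [AND]: Aft encoder fails=occurs, Standby pitch motor offline=occurs, Inboard limit switch stuck=not → not all inputs occur → does not occur.
Pitch system lost [OR]: North yaw brake degraded=not, Converter path unavailable=not, Outboard contactor 2 faulted=not → no input occurs → does not occur.
Wind turbine shutdown fails [OR]: Yaw brake down=not, Pitch system lost=not → no input occurs → does not occur.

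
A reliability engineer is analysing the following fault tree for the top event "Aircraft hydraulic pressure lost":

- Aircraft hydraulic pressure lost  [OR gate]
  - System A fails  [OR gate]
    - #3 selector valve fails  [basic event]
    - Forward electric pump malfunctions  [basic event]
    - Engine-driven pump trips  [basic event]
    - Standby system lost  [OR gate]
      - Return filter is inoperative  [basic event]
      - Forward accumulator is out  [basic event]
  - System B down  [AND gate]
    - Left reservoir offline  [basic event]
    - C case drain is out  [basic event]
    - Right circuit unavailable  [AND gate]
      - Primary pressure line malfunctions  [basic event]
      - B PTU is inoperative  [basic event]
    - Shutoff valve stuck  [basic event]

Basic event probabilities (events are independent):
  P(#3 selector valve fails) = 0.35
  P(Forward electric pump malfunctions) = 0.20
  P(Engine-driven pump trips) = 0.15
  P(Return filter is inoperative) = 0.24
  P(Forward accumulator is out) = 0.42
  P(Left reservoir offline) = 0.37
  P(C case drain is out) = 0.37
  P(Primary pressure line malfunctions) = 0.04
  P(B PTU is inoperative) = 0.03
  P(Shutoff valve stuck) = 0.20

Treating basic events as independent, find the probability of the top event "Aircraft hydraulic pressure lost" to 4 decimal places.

P(Standby system lost) [OR] = 1 − (1−0.24) × (1−0.42) = 0.559200
P(System A fails) [OR] = 1 − (1−0.35) × (1−0.20) × (1−0.15) × (1−0.559200) = 0.805166
P(Right circuit unavailable) [AND] = 0.04 × 0.03 = 0.001200
P(System B down) [AND] = 0.37 × 0.37 × 0.001200 × 0.20 = 0.000033
P(Aircraft hydraulic pressure lost) [OR] = 1 − (1−0.805166) × (1−0.000033) = 0.805172
Rounded to 4 decimal places: P(Aircraft hydraulic pressure lost) ≈ 0.8052.

0.8052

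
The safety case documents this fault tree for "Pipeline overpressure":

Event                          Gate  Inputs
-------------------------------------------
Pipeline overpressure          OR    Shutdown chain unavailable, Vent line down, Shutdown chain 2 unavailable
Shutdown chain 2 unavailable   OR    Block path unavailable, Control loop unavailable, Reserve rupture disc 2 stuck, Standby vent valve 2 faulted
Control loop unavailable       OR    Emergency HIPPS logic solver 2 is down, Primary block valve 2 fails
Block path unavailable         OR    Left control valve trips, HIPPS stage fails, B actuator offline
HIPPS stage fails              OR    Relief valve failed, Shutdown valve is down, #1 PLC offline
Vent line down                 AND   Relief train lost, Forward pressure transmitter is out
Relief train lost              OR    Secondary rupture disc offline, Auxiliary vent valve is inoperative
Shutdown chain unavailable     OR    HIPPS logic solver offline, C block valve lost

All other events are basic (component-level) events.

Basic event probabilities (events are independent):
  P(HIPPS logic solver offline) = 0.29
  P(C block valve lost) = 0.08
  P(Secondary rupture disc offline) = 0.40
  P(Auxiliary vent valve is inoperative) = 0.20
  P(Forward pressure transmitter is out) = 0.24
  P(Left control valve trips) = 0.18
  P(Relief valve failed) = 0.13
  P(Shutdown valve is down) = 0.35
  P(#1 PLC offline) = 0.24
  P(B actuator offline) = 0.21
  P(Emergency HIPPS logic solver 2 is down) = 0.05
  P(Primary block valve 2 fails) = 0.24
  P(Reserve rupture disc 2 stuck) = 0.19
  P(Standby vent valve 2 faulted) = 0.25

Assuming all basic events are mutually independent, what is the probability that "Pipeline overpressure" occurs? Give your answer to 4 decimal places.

P(Shutdown chain unavailable) [OR] = 1 − (1−0.29) × (1−0.08) = 0.346800
P(Relief train lost) [OR] = 1 − (1−0.40) × (1−0.20) = 0.520000
P(Vent line down) [AND] = 0.520000 × 0.24 = 0.124800
P(HIPPS stage fails) [OR] = 1 − (1−0.13) × (1−0.35) × (1−0.24) = 0.570220
P(Block path unavailable) [OR] = 1 − (1−0.18) × (1−0.570220) × (1−0.21) = 0.721589
P(Control loop unavailable) [OR] = 1 − (1−0.05) × (1−0.24) = 0.278000
P(Shutdown chain 2 unavailable) [OR] = 1 − (1−0.721589) × (1−0.278000) × (1−0.19) × (1−0.25) = 0.877885
P(Pipeline overpressure) [OR] = 1 − (1−0.346800) × (1−0.124800) × (1−0.877885) = 0.930189
Rounded to 4 decimal places: P(Pipeline overpressure) ≈ 0.9302.

0.9302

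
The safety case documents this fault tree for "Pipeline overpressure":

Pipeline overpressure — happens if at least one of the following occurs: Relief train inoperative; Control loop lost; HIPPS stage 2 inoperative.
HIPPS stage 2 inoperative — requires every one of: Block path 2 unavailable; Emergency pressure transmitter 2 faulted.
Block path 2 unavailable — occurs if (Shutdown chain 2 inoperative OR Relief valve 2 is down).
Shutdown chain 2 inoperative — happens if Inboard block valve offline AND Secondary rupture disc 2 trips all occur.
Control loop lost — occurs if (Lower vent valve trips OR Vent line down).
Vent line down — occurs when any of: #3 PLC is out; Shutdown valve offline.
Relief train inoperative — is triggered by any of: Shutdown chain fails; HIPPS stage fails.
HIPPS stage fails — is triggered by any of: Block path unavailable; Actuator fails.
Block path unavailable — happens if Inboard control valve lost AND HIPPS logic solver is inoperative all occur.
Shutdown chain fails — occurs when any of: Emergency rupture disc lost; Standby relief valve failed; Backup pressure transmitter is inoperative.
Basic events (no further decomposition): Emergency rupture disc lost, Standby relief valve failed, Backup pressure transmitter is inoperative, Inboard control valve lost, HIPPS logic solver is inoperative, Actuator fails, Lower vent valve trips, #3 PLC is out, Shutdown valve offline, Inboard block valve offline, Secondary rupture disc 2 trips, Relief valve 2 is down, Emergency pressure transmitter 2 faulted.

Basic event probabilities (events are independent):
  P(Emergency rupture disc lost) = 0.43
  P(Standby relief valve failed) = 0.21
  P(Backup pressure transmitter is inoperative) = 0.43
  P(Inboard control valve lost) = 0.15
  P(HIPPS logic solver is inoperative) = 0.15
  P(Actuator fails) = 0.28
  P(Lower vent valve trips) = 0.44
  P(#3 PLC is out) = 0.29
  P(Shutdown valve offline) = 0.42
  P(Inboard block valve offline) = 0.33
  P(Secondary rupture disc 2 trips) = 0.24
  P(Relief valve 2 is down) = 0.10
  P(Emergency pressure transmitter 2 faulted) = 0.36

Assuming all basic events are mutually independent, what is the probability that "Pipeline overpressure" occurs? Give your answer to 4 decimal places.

P(Shutdown chain fails) [OR] = 1 − (1−0.43) × (1−0.21) × (1−0.43) = 0.743329
P(Block path unavailable) [AND] = 0.15 × 0.15 = 0.022500
P(HIPPS stage fails) [OR] = 1 − (1−0.022500) × (1−0.28) = 0.296200
P(Relief train inoperative) [OR] = 1 − (1−0.743329) × (1−0.296200) = 0.819355
P(Vent line down) [OR] = 1 − (1−0.29) × (1−0.42) = 0.588200
P(Control loop lost) [OR] = 1 − (1−0.44) × (1−0.588200) = 0.769392
P(Shutdown chain 2 inoperative) [AND] = 0.33 × 0.24 = 0.079200
P(Block path 2 unavailable) [OR] = 1 − (1−0.079200) × (1−0.10) = 0.171280
P(HIPPS stage 2 inoperative) [AND] = 0.171280 × 0.36 = 0.061661
P(Pipeline overpressure) [OR] = 1 − (1−0.819355) × (1−0.769392) × (1−0.061661) = 0.960911
Rounded to 4 decimal places: P(Pipeline overpressure) ≈ 0.9609.

0.9609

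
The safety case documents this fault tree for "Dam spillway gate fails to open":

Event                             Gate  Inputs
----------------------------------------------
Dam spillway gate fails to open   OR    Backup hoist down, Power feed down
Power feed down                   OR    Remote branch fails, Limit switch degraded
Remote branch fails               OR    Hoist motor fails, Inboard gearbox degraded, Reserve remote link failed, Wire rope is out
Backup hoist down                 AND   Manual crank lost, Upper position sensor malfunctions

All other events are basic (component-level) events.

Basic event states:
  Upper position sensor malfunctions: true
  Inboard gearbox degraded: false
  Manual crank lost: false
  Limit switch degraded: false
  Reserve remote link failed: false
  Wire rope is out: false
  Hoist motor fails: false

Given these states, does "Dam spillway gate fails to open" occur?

Backup hoist down [AND]: Manual crank lost=not, Upper position sensor malfunctions=occurs → not all inputs occur → does not occur.
Remote branch fails [OR]: Hoist motor fails=not, Inboard gearbox degraded=not, Reserve remote link failed=not, Wire rope is out=not → no input occurs → does not occur.
Power feed down [OR]: Remote branch fails=not, Limit switch degraded=not → no input occurs → does not occur.
Dam spillway gate fails to open [OR]: Backup hoist down=not, Power feed down=not → no input occurs → does not occur.

No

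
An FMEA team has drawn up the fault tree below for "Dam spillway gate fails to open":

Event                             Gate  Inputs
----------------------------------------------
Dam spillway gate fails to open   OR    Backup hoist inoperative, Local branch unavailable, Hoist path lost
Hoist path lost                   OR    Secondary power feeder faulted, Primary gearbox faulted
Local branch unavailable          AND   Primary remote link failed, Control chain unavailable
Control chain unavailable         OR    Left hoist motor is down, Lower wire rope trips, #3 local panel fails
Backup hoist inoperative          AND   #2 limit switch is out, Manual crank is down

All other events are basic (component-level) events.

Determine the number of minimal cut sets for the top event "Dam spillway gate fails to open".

6

Backup hoist inoperative [AND]: one cut set from each child combined → 1 × 1 = 1 cut set(s).
Control chain unavailable [OR]: union of children's cut sets → 3 cut set(s).
Local branch unavailable [AND]: one cut set from each child combined → 1 × 3 = 3 cut set(s).
Hoist path lost [OR]: union of children's cut sets → 2 cut set(s).
Dam spillway gate fails to open [OR]: union of children's cut sets → 6 cut set(s).
Minimal cut sets: {#2 limit switch is out, Manual crank is down}; {Left hoist motor is down, Primary remote link failed}; {Lower wire rope trips, Primary remote link failed}; {#3 local panel fails, Primary remote link failed}; {Secondary power feeder faulted}; {Primary gearbox faulted}.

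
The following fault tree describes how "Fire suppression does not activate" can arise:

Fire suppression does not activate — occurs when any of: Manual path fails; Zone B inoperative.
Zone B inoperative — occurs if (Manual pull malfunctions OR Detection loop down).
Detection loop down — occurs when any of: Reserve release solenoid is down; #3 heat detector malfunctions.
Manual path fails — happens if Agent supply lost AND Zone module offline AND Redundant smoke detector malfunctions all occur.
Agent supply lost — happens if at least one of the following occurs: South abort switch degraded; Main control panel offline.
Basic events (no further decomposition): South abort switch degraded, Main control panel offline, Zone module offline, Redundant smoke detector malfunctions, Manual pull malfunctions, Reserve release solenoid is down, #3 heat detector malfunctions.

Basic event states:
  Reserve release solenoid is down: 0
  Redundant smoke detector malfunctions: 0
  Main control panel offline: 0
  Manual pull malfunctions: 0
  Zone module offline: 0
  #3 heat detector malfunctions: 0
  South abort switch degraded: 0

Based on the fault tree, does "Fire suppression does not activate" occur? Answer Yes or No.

Agent supply lost [OR]: South abort switch degraded=not, Main control panel offline=not → no input occurs → does not occur.
Manual path fails [AND]: Agent supply lost=not, Zone module offline=not, Redundant smoke detector malfunctions=not → not all inputs occur → does not occur.
Detection loop down [OR]: Reserve release solenoid is down=not, #3 heat detector malfunctions=not → no input occurs → does not occur.
Zone B inoperative [OR]: Manual pull malfunctions=not, Detection loop down=not → no input occurs → does not occur.
Fire suppression does not activate [OR]: Manual path fails=not, Zone B inoperative=not → no input occurs → does not occur.

No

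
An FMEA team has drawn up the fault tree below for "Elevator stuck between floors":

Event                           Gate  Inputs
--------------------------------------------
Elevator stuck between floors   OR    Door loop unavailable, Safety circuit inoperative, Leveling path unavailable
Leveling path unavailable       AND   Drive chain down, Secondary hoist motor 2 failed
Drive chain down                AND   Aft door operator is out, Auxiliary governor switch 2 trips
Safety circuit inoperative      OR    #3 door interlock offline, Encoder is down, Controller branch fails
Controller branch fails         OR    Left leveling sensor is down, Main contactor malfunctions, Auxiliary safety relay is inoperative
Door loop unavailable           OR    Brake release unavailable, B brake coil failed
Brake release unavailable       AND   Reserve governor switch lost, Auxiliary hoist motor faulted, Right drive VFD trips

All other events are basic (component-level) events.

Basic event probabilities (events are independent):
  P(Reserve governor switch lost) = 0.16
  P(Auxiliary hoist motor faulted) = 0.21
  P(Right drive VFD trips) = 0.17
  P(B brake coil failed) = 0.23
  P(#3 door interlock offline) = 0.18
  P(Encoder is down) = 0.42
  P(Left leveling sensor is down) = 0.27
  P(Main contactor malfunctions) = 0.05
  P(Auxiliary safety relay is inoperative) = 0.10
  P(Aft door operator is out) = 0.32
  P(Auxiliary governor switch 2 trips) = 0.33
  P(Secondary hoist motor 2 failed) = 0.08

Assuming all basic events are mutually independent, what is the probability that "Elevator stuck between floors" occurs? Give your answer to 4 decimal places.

P(Brake release unavailable) [AND] = 0.16 × 0.21 × 0.17 = 0.005712
P(Door loop unavailable) [OR] = 1 − (1−0.005712) × (1−0.23) = 0.234398
P(Controller branch fails) [OR] = 1 − (1−0.27) × (1−0.05) × (1−0.10) = 0.375850
P(Safety circuit inoperative) [OR] = 1 − (1−0.18) × (1−0.42) × (1−0.375850) = 0.703154
P(Drive chain down) [AND] = 0.32 × 0.33 = 0.105600
P(Leveling path unavailable) [AND] = 0.105600 × 0.08 = 0.008448
P(Elevator stuck between floors) [OR] = 1 − (1−0.234398) × (1−0.703154) × (1−0.008448) = 0.774654
Rounded to 4 decimal places: P(Elevator stuck between floors) ≈ 0.7747.

0.7747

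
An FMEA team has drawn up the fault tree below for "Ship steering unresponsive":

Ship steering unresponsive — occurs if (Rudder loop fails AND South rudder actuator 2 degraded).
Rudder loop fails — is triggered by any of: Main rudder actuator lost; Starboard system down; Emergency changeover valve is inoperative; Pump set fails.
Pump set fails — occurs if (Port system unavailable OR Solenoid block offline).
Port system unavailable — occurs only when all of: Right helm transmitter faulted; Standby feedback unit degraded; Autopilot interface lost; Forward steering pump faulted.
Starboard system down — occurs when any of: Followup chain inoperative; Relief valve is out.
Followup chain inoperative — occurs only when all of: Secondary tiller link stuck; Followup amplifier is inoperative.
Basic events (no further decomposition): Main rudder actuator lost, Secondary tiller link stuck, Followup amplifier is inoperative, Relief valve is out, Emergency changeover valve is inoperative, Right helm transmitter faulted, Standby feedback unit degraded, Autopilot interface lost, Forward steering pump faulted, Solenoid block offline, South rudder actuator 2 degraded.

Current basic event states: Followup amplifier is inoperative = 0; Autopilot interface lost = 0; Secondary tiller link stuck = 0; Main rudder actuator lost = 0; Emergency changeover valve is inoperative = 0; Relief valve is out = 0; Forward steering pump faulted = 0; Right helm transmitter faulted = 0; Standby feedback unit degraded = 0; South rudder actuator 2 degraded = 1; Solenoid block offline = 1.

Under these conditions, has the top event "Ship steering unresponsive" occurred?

Followup chain inoperative [AND]: Secondary tiller link stuck=not, Followup amplifier is inoperative=not → not all inputs occur → does not occur.
Starboard system down [OR]: Followup chain inoperative=not, Relief valve is out=not → no input occurs → does not occur.
Port system unavailable [AND]: Right helm transmitter faulted=not, Standby feedback unit degraded=not, Autopilot interface lost=not, Forward steering pump faulted=not → not all inputs occur → does not occur.
Pump set fails [OR]: Port system unavailable=not, Solenoid block offline=occurs → at least one input occurs → occurs.
Rudder loop fails [OR]: Main rudder actuator lost=not, Starboard system down=not, Emergency changeover valve is inoperative=not, Pump set fails=occurs → at least one input occurs → occurs.
Ship steering unresponsive [AND]: Rudder loop fails=occurs, South rudder actuator 2 degraded=occurs → all inputs occur → occurs.

Yes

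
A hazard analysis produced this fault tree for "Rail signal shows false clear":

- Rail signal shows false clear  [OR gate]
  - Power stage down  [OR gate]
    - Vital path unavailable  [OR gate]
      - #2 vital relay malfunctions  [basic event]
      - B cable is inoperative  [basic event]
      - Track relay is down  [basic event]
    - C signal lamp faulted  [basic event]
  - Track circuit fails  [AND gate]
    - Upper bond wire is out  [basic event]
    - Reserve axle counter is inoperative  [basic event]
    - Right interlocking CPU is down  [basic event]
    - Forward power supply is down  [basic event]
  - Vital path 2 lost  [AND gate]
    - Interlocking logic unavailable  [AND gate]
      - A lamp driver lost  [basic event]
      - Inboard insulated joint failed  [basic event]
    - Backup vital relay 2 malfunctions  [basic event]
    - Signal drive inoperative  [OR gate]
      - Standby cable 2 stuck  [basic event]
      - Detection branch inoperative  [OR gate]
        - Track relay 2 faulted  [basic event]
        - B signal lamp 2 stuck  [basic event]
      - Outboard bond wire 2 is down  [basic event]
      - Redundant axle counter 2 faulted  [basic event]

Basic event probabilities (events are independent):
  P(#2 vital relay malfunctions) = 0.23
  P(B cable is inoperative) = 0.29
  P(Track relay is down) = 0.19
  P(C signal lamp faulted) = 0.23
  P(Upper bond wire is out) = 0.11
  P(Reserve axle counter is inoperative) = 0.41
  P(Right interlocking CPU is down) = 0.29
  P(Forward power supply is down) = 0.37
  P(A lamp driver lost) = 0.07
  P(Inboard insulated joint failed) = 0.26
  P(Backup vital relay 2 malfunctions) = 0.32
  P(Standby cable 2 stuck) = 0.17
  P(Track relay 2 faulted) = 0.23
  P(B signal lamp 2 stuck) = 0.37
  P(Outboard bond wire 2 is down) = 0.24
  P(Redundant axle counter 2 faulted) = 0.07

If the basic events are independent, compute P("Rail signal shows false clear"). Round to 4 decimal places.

0.6621

P(Vital path unavailable) [OR] = 1 − (1−0.23) × (1−0.29) × (1−0.19) = 0.557173
P(Power stage down) [OR] = 1 − (1−0.557173) × (1−0.23) = 0.659023
P(Track circuit fails) [AND] = 0.11 × 0.41 × 0.29 × 0.37 = 0.004839
P(Interlocking logic unavailable) [AND] = 0.07 × 0.26 = 0.018200
P(Detection branch inoperative) [OR] = 1 − (1−0.23) × (1−0.37) = 0.514900
P(Signal drive inoperative) [OR] = 1 − (1−0.17) × (1−0.514900) × (1−0.24) × (1−0.07) = 0.715419
P(Vital path 2 lost) [AND] = 0.018200 × 0.32 × 0.715419 = 0.004167
P(Rail signal shows false clear) [OR] = 1 − (1−0.659023) × (1−0.004839) × (1−0.004167) = 0.662087
Rounded to 4 decimal places: P(Rail signal shows false clear) ≈ 0.6621.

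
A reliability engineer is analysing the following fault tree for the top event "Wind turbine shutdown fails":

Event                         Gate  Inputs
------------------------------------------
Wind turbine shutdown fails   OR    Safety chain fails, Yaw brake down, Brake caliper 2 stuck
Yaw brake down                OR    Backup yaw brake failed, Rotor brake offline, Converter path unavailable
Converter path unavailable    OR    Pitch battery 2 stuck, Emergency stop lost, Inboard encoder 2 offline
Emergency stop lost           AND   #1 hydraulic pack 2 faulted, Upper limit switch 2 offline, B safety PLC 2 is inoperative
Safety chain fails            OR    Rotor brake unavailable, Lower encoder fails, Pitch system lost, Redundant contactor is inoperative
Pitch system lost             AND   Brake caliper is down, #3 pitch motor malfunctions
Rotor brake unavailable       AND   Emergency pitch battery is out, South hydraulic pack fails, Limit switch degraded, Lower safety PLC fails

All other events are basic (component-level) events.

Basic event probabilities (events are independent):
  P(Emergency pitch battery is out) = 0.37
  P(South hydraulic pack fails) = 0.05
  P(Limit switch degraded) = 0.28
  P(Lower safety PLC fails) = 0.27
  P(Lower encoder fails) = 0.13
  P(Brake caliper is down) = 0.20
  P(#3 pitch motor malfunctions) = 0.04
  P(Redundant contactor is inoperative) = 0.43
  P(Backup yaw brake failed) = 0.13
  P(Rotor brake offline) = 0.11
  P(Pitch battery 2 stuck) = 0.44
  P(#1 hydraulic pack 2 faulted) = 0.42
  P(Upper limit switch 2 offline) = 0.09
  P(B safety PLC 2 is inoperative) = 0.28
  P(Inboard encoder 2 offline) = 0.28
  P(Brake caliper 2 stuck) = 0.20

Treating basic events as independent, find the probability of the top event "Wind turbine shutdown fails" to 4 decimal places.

P(Rotor brake unavailable) [AND] = 0.37 × 0.05 × 0.28 × 0.27 = 0.001399
P(Pitch system lost) [AND] = 0.20 × 0.04 = 0.008000
P(Safety chain fails) [OR] = 1 − (1−0.001399) × (1−0.13) × (1−0.008000) × (1−0.43) = 0.508755
P(Emergency stop lost) [AND] = 0.42 × 0.09 × 0.28 = 0.010584
P(Converter path unavailable) [OR] = 1 − (1−0.44) × (1−0.010584) × (1−0.28) = 0.601067
P(Yaw brake down) [OR] = 1 − (1−0.13) × (1−0.11) × (1−0.601067) = 0.691106
P(Wind turbine shutdown fails) [OR] = 1 − (1−0.508755) × (1−0.691106) × (1−0.20) = 0.878606
Rounded to 4 decimal places: P(Wind turbine shutdown fails) ≈ 0.8786.

0.8786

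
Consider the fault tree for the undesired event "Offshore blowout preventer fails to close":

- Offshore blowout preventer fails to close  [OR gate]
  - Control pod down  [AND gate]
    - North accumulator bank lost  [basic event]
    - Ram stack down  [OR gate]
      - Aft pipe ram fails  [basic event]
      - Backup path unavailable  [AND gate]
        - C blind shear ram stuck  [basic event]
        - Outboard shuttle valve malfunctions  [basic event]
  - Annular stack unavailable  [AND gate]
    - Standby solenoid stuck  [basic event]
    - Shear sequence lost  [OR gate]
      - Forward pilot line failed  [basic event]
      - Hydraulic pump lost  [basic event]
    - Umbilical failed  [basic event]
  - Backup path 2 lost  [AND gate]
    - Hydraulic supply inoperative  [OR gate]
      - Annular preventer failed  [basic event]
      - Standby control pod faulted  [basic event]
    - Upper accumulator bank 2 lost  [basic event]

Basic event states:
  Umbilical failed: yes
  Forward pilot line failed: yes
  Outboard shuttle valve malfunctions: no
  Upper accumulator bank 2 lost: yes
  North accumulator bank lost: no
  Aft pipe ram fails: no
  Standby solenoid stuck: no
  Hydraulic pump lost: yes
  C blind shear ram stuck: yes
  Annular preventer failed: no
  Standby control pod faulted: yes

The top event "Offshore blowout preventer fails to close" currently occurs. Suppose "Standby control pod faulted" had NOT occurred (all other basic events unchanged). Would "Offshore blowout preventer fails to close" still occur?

Counterfactual: set "Standby control pod faulted" to not occurred.
Backup path unavailable [AND]: C blind shear ram stuck=occurs, Outboard shuttle valve malfunctions=not → not all inputs occur → does not occur.
Ram stack down [OR]: Aft pipe ram fails=not, Backup path unavailable=not → no input occurs → does not occur.
Control pod down [AND]: North accumulator bank lost=not, Ram stack down=not → not all inputs occur → does not occur.
Shear sequence lost [OR]: Forward pilot line failed=occurs, Hydraulic pump lost=occurs → at least one input occurs → occurs.
Annular stack unavailable [AND]: Standby solenoid stuck=not, Shear sequence lost=occurs, Umbilical failed=occurs → not all inputs occur → does not occur.
Hydraulic supply inoperative [OR]: Annular preventer failed=not, Standby control pod faulted=not → no input occurs → does not occur.
Backup path 2 lost [AND]: Hydraulic supply inoperative=not, Upper accumulator bank 2 lost=occurs → not all inputs occur → does not occur.
Offshore blowout preventer fails to close [OR]: Control pod down=not, Annular stack unavailable=not, Backup path 2 lost=not → no input occurs → does not occur.

No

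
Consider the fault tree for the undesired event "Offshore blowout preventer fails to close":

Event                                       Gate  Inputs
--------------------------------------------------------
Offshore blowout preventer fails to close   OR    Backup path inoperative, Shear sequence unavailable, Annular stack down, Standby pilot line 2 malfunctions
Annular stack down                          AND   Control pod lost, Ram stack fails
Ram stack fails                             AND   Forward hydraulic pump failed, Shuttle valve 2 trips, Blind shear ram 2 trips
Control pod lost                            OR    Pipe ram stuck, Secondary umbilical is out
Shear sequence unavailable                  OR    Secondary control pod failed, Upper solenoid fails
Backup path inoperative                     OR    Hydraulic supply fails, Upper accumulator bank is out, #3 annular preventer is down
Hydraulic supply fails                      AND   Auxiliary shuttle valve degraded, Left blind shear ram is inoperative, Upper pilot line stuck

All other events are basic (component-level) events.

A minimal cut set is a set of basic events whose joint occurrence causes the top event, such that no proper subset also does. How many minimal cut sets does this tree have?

Hydraulic supply fails [AND]: one cut set from each child combined → 1 × 1 × 1 = 1 cut set(s).
Backup path inoperative [OR]: union of children's cut sets → 3 cut set(s).
Shear sequence unavailable [OR]: union of children's cut sets → 2 cut set(s).
Control pod lost [OR]: union of children's cut sets → 2 cut set(s).
Ram stack fails [AND]: one cut set from each child combined → 1 × 1 × 1 = 1 cut set(s).
Annular stack down [AND]: one cut set from each child combined → 2 × 1 = 2 cut set(s).
Offshore blowout preventer fails to close [OR]: union of children's cut sets → 8 cut set(s).
Minimal cut sets: {Auxiliary shuttle valve degraded, Left blind shear ram is inoperative, Upper pilot line stuck}; {Upper accumulator bank is out}; {#3 annular preventer is down}; {Secondary control pod failed}; {Upper solenoid fails}; {Blind shear ram 2 trips, Forward hydraulic pump failed, Pipe ram stuck, Shuttle valve 2 trips}; {Blind shear ram 2 trips, Forward hydraulic pump failed, Secondary umbilical is out, Shuttle valve 2 trips}; {Standby pilot line 2 malfunctions}.

8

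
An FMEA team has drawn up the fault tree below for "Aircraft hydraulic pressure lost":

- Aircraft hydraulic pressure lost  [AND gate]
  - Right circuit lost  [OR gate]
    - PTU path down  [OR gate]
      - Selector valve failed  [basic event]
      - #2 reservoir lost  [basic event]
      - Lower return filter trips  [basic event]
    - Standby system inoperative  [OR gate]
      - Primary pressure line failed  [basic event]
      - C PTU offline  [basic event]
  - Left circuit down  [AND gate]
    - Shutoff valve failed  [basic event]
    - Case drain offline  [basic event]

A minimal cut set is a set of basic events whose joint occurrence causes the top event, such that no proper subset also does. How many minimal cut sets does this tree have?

PTU path down [OR]: union of children's cut sets → 3 cut set(s).
Standby system inoperative [OR]: union of children's cut sets → 2 cut set(s).
Right circuit lost [OR]: union of children's cut sets → 5 cut set(s).
Left circuit down [AND]: one cut set from each child combined → 1 × 1 = 1 cut set(s).
Aircraft hydraulic pressure lost [AND]: one cut set from each child combined → 5 × 1 = 5 cut set(s).
Minimal cut sets: {Case drain offline, Selector valve failed, Shutoff valve failed}; {#2 reservoir lost, Case drain offline, Shutoff valve failed}; {Case drain offline, Lower return filter trips, Shutoff valve failed}; {Case drain offline, Primary pressure line failed, Shutoff valve failed}; {C PTU offline, Case drain offline, Shutoff valve failed}.

5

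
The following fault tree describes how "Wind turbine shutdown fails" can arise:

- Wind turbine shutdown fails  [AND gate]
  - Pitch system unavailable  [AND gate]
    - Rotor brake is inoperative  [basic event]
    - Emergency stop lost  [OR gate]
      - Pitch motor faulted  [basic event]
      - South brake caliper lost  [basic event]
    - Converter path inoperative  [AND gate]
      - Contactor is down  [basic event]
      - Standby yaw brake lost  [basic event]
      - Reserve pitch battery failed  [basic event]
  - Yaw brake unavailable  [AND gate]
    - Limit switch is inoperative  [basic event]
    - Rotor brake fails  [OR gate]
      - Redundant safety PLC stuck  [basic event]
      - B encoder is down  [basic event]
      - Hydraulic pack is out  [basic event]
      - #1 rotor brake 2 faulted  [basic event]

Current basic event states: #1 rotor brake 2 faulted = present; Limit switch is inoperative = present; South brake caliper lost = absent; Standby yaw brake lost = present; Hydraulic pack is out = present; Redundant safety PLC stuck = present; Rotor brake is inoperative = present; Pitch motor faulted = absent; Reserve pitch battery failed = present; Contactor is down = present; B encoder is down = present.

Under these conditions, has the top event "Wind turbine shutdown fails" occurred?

No

Emergency stop lost [OR]: Pitch motor faulted=not, South brake caliper lost=not → no input occurs → does not occur.
Converter path inoperative [AND]: Contactor is down=occurs, Standby yaw brake lost=occurs, Reserve pitch battery failed=occurs → all inputs occur → occurs.
Pitch system unavailable [AND]: Rotor brake is inoperative=occurs, Emergency stop lost=not, Converter path inoperative=occurs → not all inputs occur → does not occur.
Rotor brake fails [OR]: Redundant safety PLC stuck=occurs, B encoder is down=occurs, Hydraulic pack is out=occurs, #1 rotor brake 2 faulted=occurs → at least one input occurs → occurs.
Yaw brake unavailable [AND]: Limit switch is inoperative=occurs, Rotor brake fails=occurs → all inputs occur → occurs.
Wind turbine shutdown fails [AND]: Pitch system unavailable=not, Yaw brake unavailable=occurs → not all inputs occur → does not occur.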